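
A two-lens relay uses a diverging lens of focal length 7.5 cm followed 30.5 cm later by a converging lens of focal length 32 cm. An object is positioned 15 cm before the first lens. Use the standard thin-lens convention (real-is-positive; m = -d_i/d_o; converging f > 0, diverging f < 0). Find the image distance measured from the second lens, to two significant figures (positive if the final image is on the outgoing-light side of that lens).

Lens 1: 1/d_i1 = 1/f_1 - 1/d_o1 = 1/(-7.5) - 1/15 = -0.20000 cm^-1, so d_i1 = -5.000 cm.
The intermediate image is virtual, 5.000 cm to the left of lens 1, so d_o2 = L - d_i1 = 30.5 - (-5.000) = 35.500 cm.
Lens 2: 1/d_i2 = 1/f_2 - 1/d_o2 = 1/32 - 1/(35.500) = 0.00308 cm^-1, so d_i2 = 324.571 cm.

320 cm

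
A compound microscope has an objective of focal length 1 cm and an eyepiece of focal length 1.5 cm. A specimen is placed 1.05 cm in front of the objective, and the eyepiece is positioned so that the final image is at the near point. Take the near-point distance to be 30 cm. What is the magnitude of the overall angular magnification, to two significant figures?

420

Objective: 1/d_i = 1/f_obj - 1/d_o = 1/1 - 1/1.05 = 0.04762 cm^-1, so d_i = 21.000 cm.
m_obj = -d_i/d_o = -21.000/1.05 = -20.000.
Eyepiece angular magnification (image at near point): M_eye = 1 + D/f_e = 1 + 30/1.5 = 21.000.
Overall M = m_obj x M_eye = (-20.000)(21.000) = -420.00.
|M| = 420.00.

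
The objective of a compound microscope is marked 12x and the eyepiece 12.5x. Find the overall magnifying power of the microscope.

The overall magnification of a compound microscope is the product of the objective and eyepiece magnifications:
M = M_obj x M_eye = 12 x 12.5 = 150.

150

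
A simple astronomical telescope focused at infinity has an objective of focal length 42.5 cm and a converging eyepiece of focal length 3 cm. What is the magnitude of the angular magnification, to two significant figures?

|M| = f_obj/|f_eye| = 42.5/3 = 14.167.

14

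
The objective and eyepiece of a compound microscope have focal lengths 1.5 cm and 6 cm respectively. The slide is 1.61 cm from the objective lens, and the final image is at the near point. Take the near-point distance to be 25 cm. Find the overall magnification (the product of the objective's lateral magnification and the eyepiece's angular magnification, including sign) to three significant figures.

Objective: 1/d_i = 1/f_obj - 1/d_o = 1/1.5 - 1/1.61 = 0.04555 cm^-1, so d_i = 21.955 cm.
m_obj = -d_i/d_o = -21.955/1.61 = -13.636.
Eyepiece angular magnification (image at near point): M_eye = 1 + D/f_e = 1 + 25/6 = 5.167.
Overall M = m_obj x M_eye = (-13.636)(5.167) = -70.45.

-70.5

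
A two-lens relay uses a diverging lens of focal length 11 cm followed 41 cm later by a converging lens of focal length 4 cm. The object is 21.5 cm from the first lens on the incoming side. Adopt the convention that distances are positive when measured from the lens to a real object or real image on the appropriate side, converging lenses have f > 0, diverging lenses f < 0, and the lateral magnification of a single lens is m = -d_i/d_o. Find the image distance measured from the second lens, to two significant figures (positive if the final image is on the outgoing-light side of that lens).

Applying the thin-lens equation to the first lens, 1/(-11) = 1/21.5 + 1/d_i1, which gives d_i1 = -7.277 cm.
The intermediate image is virtual, 7.277 cm to the left of lens 1, so d_o2 = L - d_i1 = 41 - (-7.277) = 48.277 cm.
Applying the thin-lens equation again with f_2 = 4 cm and d_o2 = 48.277 cm gives d_i2 = 4.361 cm.

4.4 cm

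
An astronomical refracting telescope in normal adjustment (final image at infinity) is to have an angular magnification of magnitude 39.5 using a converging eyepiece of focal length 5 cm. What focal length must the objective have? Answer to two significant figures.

|M| = f_obj/|f_eye|, so f_obj = |M| x |f_eye| = 39.5 x 5 = 197.500 cm.

200 cm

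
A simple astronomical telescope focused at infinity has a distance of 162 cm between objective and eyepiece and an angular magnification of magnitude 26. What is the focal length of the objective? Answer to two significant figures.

160 cm

In normal adjustment the tube length equals f_obj + f_eye and |M| = f_obj/f_eye.
So f_obj = 26 f_eye and 26 f_eye + f_eye = 162 cm, giving f_eye = 162/27 = 6.000 cm and f_obj = 156.000 cm.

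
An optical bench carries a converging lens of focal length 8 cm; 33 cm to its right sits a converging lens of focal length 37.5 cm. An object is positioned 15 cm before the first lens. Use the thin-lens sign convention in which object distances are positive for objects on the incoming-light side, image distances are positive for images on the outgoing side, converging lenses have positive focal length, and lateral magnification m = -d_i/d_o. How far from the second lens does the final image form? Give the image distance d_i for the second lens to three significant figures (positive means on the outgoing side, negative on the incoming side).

-27.5 cm

Applying the thin-lens equation to the first lens, 1/8 = 1/15 + 1/d_i1, which gives d_i1 = 17.143 cm.
The intermediate image is 17.143 cm to the right of lens 1, so d_o2 = L - d_i1 = 33 - 17.143 = 15.857 cm.
Applying the thin-lens equation again with f_2 = 37.5 cm and d_o2 = 15.857 cm gives d_i2 = -27.475 cm.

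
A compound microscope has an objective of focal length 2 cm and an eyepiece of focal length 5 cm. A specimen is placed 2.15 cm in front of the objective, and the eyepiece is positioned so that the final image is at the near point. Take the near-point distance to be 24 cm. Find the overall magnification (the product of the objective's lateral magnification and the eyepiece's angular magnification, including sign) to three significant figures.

Objective: 1/d_i = 1/f_obj - 1/d_o = 1/2 - 1/2.15 = 0.03488 cm^-1, so d_i = 28.667 cm.
m_obj = -d_i/d_o = -28.667/2.15 = -13.333.
Eyepiece angular magnification (image at near point): M_eye = 1 + D/f_e = 1 + 24/5 = 5.800.
Overall M = m_obj x M_eye = (-13.333)(5.800) = -77.33.

-77.3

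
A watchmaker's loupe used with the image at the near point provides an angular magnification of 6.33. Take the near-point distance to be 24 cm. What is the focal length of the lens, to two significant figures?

For the image at the near point, M = 1 + D/f.
f = D/(M - 1) = 24/(6.33 - 1) = 4.503 cm.

4.5 cm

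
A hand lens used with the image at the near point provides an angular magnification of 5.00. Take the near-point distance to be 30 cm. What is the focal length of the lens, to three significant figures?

7.50 cm

For the image at the near point, M = 1 + D/f.
f = D/(M - 1) = 30/(5.0 - 1) = 7.500 cm.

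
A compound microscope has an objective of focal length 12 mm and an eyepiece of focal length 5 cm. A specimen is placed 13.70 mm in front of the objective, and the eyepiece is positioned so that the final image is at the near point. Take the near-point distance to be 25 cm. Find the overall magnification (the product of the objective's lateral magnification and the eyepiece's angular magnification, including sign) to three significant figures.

Convert to cm: f_obj = 12 mm = 1.2 cm; d_o = 13.70 mm = 1.37 cm.
Objective: 1/d_i = 1/f_obj - 1/d_o = 1/1.2 - 1/1.37 = 0.10341 cm^-1, so d_i = 9.671 cm.
m_obj = -d_i/d_o = -9.671/1.37 = -7.059.
Eyepiece angular magnification (image at near point): M_eye = 1 + D/f_e = 1 + 25/5 = 6.000.
Overall M = m_obj x M_eye = (-7.059)(6.000) = -42.35.

-42.4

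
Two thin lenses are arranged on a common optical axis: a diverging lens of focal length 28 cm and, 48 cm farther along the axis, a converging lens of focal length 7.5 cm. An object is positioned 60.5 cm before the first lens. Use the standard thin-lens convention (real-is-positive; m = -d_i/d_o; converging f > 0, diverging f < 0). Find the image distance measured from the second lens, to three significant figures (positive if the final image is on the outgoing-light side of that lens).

8.44 cm

Applying the thin-lens equation to the first lens, 1/(-28) = 1/60.5 + 1/d_i1, which gives d_i1 = -19.141 cm.
The intermediate image is virtual, 19.141 cm to the left of lens 1, so d_o2 = L - d_i1 = 48 - (-19.141) = 67.141 cm.
Applying the thin-lens equation again with f_2 = 7.5 cm and d_o2 = 67.141 cm gives d_i2 = 8.443 cm.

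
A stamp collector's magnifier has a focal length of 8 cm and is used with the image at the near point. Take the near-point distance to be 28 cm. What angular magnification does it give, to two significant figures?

4.5

M = 1 + D/f = 1 + 28/8 = 4.500.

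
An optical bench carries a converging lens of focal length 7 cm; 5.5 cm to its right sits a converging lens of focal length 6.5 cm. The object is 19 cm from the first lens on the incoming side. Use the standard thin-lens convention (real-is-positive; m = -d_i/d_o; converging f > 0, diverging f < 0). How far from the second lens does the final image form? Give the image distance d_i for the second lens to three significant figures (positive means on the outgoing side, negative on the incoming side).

Lens 1: 1/d_i1 = 1/f_1 - 1/d_o1 = 1/7 - 1/19 = 0.09023 cm^-1, so d_i1 = 11.083 cm.
This image would form 11.083 cm past lens 1, i.e. 5.583 cm beyond lens 2, so it is a virtual object for lens 2: d_o2 = 5.5 - 11.083 = -5.583 cm.
Lens 2: 1/d_i2 = 1/f_2 - 1/d_o2 = 1/6.5 - 1/(-5.583) = 0.33295 cm^-1, so d_i2 = 3.003 cm.

3.00 cm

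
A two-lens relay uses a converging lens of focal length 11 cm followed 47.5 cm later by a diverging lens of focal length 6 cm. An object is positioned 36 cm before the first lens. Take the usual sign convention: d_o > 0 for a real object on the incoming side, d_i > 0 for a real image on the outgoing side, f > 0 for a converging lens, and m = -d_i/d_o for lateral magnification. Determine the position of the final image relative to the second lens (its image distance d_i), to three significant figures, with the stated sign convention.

-5.04 cm

Lens 1: 1/d_i1 = 1/f_1 - 1/d_o1 = 1/11 - 1/36 = 0.06313 cm^-1, so d_i1 = 15.840 cm.
Object distance for lens 2: d_o2 = 47.5 - 15.840 = 31.660 cm.
Lens 2: 1/d_i2 = 1/f_2 - 1/d_o2 = 1/(-6) - 1/(31.660) = -0.19825 cm^-1, so d_i2 = -5.044 cm.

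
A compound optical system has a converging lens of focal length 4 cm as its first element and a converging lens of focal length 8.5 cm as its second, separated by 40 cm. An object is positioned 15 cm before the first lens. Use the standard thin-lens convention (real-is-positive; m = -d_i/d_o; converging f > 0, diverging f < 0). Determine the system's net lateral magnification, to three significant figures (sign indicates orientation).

Lens 1: 1/d_i1 = 1/f_1 - 1/d_o1 = 1/4 - 1/15 = 0.18333 cm^-1, so d_i1 = 5.455 cm.
m_1 = -(5.455)/15 = -0.3636.
Object distance for lens 2: d_o2 = 40 - 5.455 = 34.545 cm.
Lens 2: 1/d_i2 = 1/f_2 - 1/d_o2 = 1/8.5 - 1/(34.545) = 0.08870 cm^-1, so d_i2 = 11.274 cm.
m_2 = -(11.274)/(34.545) = -0.3264.
The system's lateral magnification is m_1 m_2 = (-0.3636)(-0.3264) = 0.1187.

0.119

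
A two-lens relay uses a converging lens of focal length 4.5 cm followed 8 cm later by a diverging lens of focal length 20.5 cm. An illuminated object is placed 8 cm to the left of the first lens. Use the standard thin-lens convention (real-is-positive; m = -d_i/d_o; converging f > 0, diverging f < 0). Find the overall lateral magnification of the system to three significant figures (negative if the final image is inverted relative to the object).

First lens: d_i1 = 1/(1/4.5 - 1/8) = 10.286 cm.
m_1 = -(10.286)/8 = -1.2857.
This image would form 10.286 cm past lens 1, i.e. 2.286 cm beyond lens 2, so it is a virtual object for lens 2: d_o2 = 8 - 10.286 = -2.286 cm.
Second lens: d_i2 = 1/(1/(-20.5) - 1/(-2.286)) = 2.573 cm.
m_2 = -(2.573)/(-2.286) = 1.1255.
The system's lateral magnification is m_1 m_2 = (-1.2857)(1.1255) = -1.4471.

-1.45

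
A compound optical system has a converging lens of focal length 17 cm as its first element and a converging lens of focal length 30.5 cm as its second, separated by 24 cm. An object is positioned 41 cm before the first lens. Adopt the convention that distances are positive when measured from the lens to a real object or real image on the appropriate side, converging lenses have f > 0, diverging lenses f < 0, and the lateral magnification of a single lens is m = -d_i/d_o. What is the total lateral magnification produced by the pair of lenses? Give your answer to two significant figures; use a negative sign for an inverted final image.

Lens 1: 1/d_i1 = 1/f_1 - 1/d_o1 = 1/17 - 1/41 = 0.03443 cm^-1, so d_i1 = 29.042 cm.
m_1 = -(29.042)/41 = -0.7083.
Since 29.042 cm > 24 cm, the first image lies past the second lens and serves as a virtual object: d_o2 = L - d_i1 = -5.042 cm.
Lens 2: 1/d_i2 = 1/f_2 - 1/d_o2 = 1/30.5 - 1/(-5.042) = 0.23113 cm^-1, so d_i2 = 4.326 cm.
m_2 = -(4.326)/(-5.042) = 0.8581.
Overall magnification: m = m_1 m_2 = -0.6079.

-0.61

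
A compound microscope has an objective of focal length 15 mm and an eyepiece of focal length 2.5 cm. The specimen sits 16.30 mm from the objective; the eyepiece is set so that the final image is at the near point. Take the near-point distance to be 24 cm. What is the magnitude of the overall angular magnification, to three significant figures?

Convert to cm: f_obj = 15 mm = 1.5 cm; d_o = 16.30 mm = 1.63 cm.
Objective: 1/d_i = 1/f_obj - 1/d_o = 1/1.5 - 1/1.63 = 0.05317 cm^-1, so d_i = 18.808 cm.
m_obj = -d_i/d_o = -18.808/1.63 = -11.538.
Eyepiece angular magnification (image at near point): M_eye = 1 + D/f_e = 1 + 24/2.5 = 10.600.
Overall M = m_obj x M_eye = (-11.538)(10.600) = -122.31.
|M| = 122.31.

122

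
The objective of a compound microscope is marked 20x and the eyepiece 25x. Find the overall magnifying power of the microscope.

The overall magnification of a compound microscope is the product of the objective and eyepiece magnifications:
M = M_obj x M_eye = 20 x 25 = 500.

500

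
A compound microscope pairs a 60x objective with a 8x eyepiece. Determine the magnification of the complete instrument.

The overall magnification of a compound microscope is the product of the objective and eyepiece magnifications:
M = M_obj x M_eye = 60 x 8 = 480.

480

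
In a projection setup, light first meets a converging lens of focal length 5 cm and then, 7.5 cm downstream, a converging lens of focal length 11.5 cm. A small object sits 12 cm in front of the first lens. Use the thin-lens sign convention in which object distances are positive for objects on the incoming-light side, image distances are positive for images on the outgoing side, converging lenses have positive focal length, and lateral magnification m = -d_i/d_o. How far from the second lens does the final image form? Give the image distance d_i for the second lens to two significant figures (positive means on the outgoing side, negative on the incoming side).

Lens 1: 1/d_i1 = 1/f_1 - 1/d_o1 = 1/5 - 1/12 = 0.11667 cm^-1, so d_i1 = 8.571 cm.
This image would form 8.571 cm past lens 1, i.e. 1.071 cm beyond lens 2, so it is a virtual object for lens 2: d_o2 = 7.5 - 8.571 = -1.071 cm.
Lens 2: 1/d_i2 = 1/f_2 - 1/d_o2 = 1/11.5 - 1/(-1.071) = 1.02029 cm^-1, so d_i2 = 0.980 cm.

0.98 cm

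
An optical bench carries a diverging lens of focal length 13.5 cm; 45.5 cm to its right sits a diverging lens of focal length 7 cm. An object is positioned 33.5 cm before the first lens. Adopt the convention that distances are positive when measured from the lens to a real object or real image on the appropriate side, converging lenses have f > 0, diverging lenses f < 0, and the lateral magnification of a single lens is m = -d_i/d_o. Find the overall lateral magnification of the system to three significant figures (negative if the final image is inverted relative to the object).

0.0324

First lens: d_i1 = 1/(1/(-13.5) - 1/33.5) = -9.622 cm.
m_1 = -(-9.622)/33.5 = 0.2872.
The intermediate image is virtual, 9.622 cm to the left of lens 1, so d_o2 = L - d_i1 = 45.5 - (-9.622) = 55.122 cm.
Second lens: d_i2 = 1/(1/(-7) - 1/(55.122)) = -6.211 cm.
m_2 = -(-6.211)/(55.122) = 0.1127.
Total m = m_1 x m_2 = (0.2872)(0.1127) = 0.0324.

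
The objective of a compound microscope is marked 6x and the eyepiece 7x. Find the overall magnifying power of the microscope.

42

The overall magnification of a compound microscope is the product of the objective and eyepiece magnifications:
M = M_obj x M_eye = 6 x 7 = 42.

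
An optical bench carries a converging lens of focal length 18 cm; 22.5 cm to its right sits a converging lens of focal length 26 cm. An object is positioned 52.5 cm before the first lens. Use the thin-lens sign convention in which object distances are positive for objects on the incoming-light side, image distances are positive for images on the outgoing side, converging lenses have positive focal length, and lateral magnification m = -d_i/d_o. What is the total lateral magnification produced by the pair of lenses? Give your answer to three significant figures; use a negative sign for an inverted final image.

Applying the thin-lens equation to the first lens, 1/18 = 1/52.5 + 1/d_i1, which gives d_i1 = 27.391 cm.
Its lateral magnification is m_1 = -d_i1/d_o1 = -(27.391)/52.5 = -0.5217.
Since 27.391 cm > 22.5 cm, the first image lies past the second lens and serves as a virtual object: d_o2 = L - d_i1 = -4.891 cm.
Applying the thin-lens equation again with f_2 = 26 cm and d_o2 = -4.891 cm gives d_i2 = 4.117 cm.
m_2 = -(4.117)/(-4.891) = 0.8417.
The system's lateral magnification is m_1 m_2 = (-0.5217)(0.8417) = -0.4391.

-0.439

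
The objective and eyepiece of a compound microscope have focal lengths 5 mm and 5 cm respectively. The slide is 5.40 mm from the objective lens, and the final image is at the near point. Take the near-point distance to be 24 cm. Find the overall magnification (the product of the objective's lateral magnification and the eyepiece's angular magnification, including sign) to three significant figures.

Convert to cm: f_obj = 5 mm = 0.5 cm; d_o = 5.40 mm = 0.54 cm.
Objective: 1/d_i = 1/f_obj - 1/d_o = 1/0.5 - 1/0.54 = 0.14815 cm^-1, so d_i = 6.750 cm.
m_obj = -d_i/d_o = -6.750/0.54 = -12.500.
Eyepiece angular magnification (image at near point): M_eye = 1 + D/f_e = 1 + 24/5 = 5.800.
Overall M = m_obj x M_eye = (-12.500)(5.800) = -72.50.

-72.5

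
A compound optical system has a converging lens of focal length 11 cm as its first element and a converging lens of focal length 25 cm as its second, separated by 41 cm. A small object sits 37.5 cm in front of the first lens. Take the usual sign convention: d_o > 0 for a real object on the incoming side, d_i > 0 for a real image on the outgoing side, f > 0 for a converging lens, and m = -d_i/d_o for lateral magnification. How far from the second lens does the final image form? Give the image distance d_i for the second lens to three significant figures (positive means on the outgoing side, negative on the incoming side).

1470 cm

First lens: d_i1 = 1/(1/11 - 1/37.5) = 15.566 cm.
Object distance for lens 2: d_o2 = 41 - 15.566 = 25.434 cm.
Second lens: d_i2 = 1/(1/25 - 1/(25.434)) = 1465.217 cm.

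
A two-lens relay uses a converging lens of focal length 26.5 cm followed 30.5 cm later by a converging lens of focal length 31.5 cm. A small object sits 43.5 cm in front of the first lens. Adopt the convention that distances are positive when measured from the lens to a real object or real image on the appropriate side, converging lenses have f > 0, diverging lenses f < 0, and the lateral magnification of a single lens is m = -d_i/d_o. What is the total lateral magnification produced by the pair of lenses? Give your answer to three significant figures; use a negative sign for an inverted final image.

Lens 1: 1/d_i1 = 1/f_1 - 1/d_o1 = 1/26.5 - 1/43.5 = 0.01475 cm^-1, so d_i1 = 67.809 cm.
m_1 = -(67.809)/43.5 = -1.5588.
This image would form 67.809 cm past lens 1, i.e. 37.309 cm beyond lens 2, so it is a virtual object for lens 2: d_o2 = 30.5 - 67.809 = -37.309 cm.
Lens 2: 1/d_i2 = 1/f_2 - 1/d_o2 = 1/31.5 - 1/(-37.309) = 0.05855 cm^-1, so d_i2 = 17.080 cm.
m_2 = -(17.080)/(-37.309) = 0.4578.
Total m = m_1 x m_2 = (-1.5588)(0.4578) = -0.7136.

-0.714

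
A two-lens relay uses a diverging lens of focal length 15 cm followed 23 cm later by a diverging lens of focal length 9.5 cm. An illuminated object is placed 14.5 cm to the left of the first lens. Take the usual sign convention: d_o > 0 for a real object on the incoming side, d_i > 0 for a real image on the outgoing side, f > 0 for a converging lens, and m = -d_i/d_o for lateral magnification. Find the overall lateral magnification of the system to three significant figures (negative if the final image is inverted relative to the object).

Lens 1: 1/d_i1 = 1/f_1 - 1/d_o1 = 1/(-15) - 1/14.5 = -0.13563 cm^-1, so d_i1 = -7.373 cm.
m_1 = -(-7.373)/14.5 = 0.5085.
With d_i1 < 0 the first image is virtual and lies on the object side; the object distance for lens 2 is d_o2 = 23 - (-7.373) = 30.373 cm.
Lens 2: 1/d_i2 = 1/f_2 - 1/d_o2 = 1/(-9.5) - 1/(30.373) = -0.13819 cm^-1, so d_i2 = -7.237 cm.
m_2 = -(-7.237)/(30.373) = 0.2383.
Total m = m_1 x m_2 = (0.5085)(0.2383) = 0.1211.

0.121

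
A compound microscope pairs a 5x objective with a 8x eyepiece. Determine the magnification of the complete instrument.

The overall magnification of a compound microscope is the product of the objective and eyepiece magnifications:
M = M_obj x M_eye = 5 x 8 = 40.

40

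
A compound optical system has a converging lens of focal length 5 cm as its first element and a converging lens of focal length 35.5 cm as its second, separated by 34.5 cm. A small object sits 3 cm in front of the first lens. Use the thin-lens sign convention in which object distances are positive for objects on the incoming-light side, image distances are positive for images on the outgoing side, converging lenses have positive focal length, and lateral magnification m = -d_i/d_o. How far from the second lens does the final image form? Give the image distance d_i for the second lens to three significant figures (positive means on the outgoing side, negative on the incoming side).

229 cm

Applying the thin-lens equation to the first lens, 1/5 = 1/3 + 1/d_i1, which gives d_i1 = -7.500 cm.
With d_i1 < 0 the first image is virtual and lies on the object side; the object distance for lens 2 is d_o2 = 34.5 - (-7.500) = 42.000 cm.
Applying the thin-lens equation again with f_2 = 35.5 cm and d_o2 = 42.000 cm gives d_i2 = 229.385 cm.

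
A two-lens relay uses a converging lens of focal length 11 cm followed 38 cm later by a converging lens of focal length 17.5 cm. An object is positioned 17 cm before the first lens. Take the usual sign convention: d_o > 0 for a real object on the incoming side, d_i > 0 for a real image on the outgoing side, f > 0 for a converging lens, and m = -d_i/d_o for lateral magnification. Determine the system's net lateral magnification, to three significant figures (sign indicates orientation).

-3.01

First lens: d_i1 = 1/(1/11 - 1/17) = 31.167 cm.
m_1 = -(31.167)/17 = -1.8333.
That image sits 6.833 cm in front of the second lens, so d_o2 = 6.833 cm.
Second lens: d_i2 = 1/(1/17.5 - 1/(6.833)) = -11.211 cm.
m_2 = -(-11.211)/(6.833) = 1.6406.
Total m = m_1 x m_2 = (-1.8333)(1.6406) = -3.0078.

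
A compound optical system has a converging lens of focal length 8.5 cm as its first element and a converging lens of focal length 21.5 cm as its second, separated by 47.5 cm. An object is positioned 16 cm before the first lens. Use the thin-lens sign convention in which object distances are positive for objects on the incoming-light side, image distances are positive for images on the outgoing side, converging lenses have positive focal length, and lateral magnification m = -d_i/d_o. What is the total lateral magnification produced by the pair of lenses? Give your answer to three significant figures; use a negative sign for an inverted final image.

Lens 1: 1/d_i1 = 1/f_1 - 1/d_o1 = 1/8.5 - 1/16 = 0.05515 cm^-1, so d_i1 = 18.133 cm.
m_1 = -(18.133)/16 = -1.1333.
The intermediate image is 18.133 cm to the right of lens 1, so d_o2 = L - d_i1 = 47.5 - 18.133 = 29.367 cm.
Lens 2: 1/d_i2 = 1/f_2 - 1/d_o2 = 1/21.5 - 1/(29.367) = 0.01246 cm^-1, so d_i2 = 80.261 cm.
m_2 = -(80.261)/(29.367) = -2.7331.
Overall magnification: m = m_1 m_2 = 3.0975.

3.10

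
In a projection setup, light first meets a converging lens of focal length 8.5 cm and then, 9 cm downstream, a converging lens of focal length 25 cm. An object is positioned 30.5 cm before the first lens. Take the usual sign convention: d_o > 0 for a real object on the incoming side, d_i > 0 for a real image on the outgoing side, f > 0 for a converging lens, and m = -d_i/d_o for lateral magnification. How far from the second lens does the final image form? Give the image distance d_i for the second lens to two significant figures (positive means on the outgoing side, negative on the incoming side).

Applying the thin-lens equation to the first lens, 1/8.5 = 1/30.5 + 1/d_i1, which gives d_i1 = 11.784 cm.
Since 11.784 cm > 9 cm, the first image lies past the second lens and serves as a virtual object: d_o2 = L - d_i1 = -2.784 cm.
Applying the thin-lens equation again with f_2 = 25 cm and d_o2 = -2.784 cm gives d_i2 = 2.505 cm.

2.5 cm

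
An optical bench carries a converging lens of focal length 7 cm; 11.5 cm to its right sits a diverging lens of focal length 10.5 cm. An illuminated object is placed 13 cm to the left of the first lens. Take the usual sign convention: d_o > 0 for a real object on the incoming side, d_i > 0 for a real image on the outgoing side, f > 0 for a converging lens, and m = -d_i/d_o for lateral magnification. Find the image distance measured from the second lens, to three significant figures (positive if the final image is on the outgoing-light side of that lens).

Applying the thin-lens equation to the first lens, 1/7 = 1/13 + 1/d_i1, which gives d_i1 = 15.167 cm.
Since 15.167 cm > 11.5 cm, the first image lies past the second lens and serves as a virtual object: d_o2 = L - d_i1 = -3.667 cm.
Applying the thin-lens equation again with f_2 = -10.5 cm and d_o2 = -3.667 cm gives d_i2 = 5.634 cm.

5.63 cm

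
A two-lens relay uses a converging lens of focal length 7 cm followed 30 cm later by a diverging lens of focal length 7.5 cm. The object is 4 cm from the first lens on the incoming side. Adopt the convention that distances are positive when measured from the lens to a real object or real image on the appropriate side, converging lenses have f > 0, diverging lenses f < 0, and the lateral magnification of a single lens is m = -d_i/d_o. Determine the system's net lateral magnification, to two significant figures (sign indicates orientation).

0.37

Lens 1: 1/d_i1 = 1/f_1 - 1/d_o1 = 1/7 - 1/4 = -0.10714 cm^-1, so d_i1 = -9.333 cm.
m_1 = -(-9.333)/4 = 2.3333.
With d_i1 < 0 the first image is virtual and lies on the object side; the object distance for lens 2 is d_o2 = 30 - (-9.333) = 39.333 cm.
Lens 2: 1/d_i2 = 1/f_2 - 1/d_o2 = 1/(-7.5) - 1/(39.333) = -0.15876 cm^-1, so d_i2 = -6.299 cm.
m_2 = -(-6.299)/(39.333) = 0.1601.
Total m = m_1 x m_2 = (2.3333)(0.1601) = 0.3737.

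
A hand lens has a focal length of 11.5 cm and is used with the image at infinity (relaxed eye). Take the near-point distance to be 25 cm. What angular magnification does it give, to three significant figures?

M = D/f = 25/11.5 = 2.174.

2.17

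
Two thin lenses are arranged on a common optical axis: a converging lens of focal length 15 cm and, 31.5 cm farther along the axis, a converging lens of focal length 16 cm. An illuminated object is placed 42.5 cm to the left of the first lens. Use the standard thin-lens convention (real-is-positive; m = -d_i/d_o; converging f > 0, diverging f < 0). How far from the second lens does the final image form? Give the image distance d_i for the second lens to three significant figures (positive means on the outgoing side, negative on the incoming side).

First lens: d_i1 = 1/(1/15 - 1/42.5) = 23.182 cm.
That image sits 8.318 cm in front of the second lens, so d_o2 = 8.318 cm.
Second lens: d_i2 = 1/(1/16 - 1/(8.318)) = -17.325 cm.

-17.3 cm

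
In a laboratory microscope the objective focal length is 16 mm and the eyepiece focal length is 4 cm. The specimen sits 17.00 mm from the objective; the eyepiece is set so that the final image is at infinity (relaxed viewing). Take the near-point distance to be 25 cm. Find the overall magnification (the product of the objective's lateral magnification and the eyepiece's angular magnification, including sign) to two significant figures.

Convert to cm: f_obj = 16 mm = 1.6 cm; d_o = 17.00 mm = 1.70 cm.
Objective: 1/d_i = 1/f_obj - 1/d_o = 1/1.6 - 1/1.70 = 0.03676 cm^-1, so d_i = 27.200 cm.
m_obj = -d_i/d_o = -27.200/1.70 = -16.000.
Eyepiece angular magnification (image at infinity): M_eye = D/f_e = 25/4 = 6.250.
Overall M = m_obj x M_eye = (-16.000)(6.250) = -100.00.

-100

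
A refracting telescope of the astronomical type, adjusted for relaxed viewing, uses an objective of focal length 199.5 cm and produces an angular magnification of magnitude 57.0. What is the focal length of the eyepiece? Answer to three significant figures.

3.50 cm

|M| = f_obj/f_eye, so f_eye = f_obj/|M| = 199.5/57.0 = 3.500 cm.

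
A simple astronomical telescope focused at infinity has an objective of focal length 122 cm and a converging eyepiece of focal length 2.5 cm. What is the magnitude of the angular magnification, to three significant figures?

48.8

|M| = f_obj/|f_eye| = 122/2.5 = 48.800.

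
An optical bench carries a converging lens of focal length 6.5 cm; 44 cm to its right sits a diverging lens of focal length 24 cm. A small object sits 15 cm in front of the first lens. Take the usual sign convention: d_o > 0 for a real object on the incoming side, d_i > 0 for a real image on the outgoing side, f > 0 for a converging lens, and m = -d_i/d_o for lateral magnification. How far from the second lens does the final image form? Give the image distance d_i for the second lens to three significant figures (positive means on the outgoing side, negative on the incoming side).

-13.8 cm

Applying the thin-lens equation to the first lens, 1/6.5 = 1/15 + 1/d_i1, which gives d_i1 = 11.471 cm.
The intermediate image is 11.471 cm to the right of lens 1, so d_o2 = L - d_i1 = 44 - 11.471 = 32.529 cm.
Applying the thin-lens equation again with f_2 = -24 cm and d_o2 = 32.529 cm gives d_i2 = -13.811 cm.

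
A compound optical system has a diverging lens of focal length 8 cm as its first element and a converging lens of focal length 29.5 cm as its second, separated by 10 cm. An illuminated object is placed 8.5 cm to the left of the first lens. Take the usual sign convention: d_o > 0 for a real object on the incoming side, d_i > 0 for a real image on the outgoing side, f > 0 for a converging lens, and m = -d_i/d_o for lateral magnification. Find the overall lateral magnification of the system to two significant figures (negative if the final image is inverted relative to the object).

0.93

Lens 1: 1/d_i1 = 1/f_1 - 1/d_o1 = 1/(-8) - 1/8.5 = -0.24265 cm^-1, so d_i1 = -4.121 cm.
m_1 = -(-4.121)/8.5 = 0.4848.
With d_i1 < 0 the first image is virtual and lies on the object side; the object distance for lens 2 is d_o2 = 10 - (-4.121) = 14.121 cm.
Lens 2: 1/d_i2 = 1/f_2 - 1/d_o2 = 1/29.5 - 1/(14.121) = -0.03692 cm^-1, so d_i2 = -27.088 cm.
m_2 = -(-27.088)/(14.121) = 1.9182.
Total m = m_1 x m_2 = (0.4848)(1.9182) = 0.9300.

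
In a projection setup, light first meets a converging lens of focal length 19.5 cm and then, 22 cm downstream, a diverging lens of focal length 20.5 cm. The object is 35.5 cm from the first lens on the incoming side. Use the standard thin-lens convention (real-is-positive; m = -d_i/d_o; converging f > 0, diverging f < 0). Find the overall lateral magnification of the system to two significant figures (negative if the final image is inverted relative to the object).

Applying the thin-lens equation to the first lens, 1/19.5 = 1/35.5 + 1/d_i1, which gives d_i1 = 43.266 cm.
Its lateral magnification is m_1 = -d_i1/d_o1 = -(43.266)/35.5 = -1.2188.
Since 43.266 cm > 22 cm, the first image lies past the second lens and serves as a virtual object: d_o2 = L - d_i1 = -21.266 cm.
Applying the thin-lens equation again with f_2 = -20.5 cm and d_o2 = -21.266 cm gives d_i2 = -569.398 cm.
m_2 = -(-569.398)/(-21.266) = -26.7755.
Overall magnification: m = m_1 m_2 = 32.6327.

33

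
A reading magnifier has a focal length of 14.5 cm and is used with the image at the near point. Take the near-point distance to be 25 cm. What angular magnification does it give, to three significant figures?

M = 1 + D/f = 1 + 25/14.5 = 2.724.

2.72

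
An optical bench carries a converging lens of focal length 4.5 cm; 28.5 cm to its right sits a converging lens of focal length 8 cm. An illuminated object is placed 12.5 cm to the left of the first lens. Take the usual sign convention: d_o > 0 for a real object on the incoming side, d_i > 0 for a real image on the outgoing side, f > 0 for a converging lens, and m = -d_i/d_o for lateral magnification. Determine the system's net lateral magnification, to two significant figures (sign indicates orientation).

Lens 1: 1/d_i1 = 1/f_1 - 1/d_o1 = 1/4.5 - 1/12.5 = 0.14222 cm^-1, so d_i1 = 7.031 cm.
m_1 = -(7.031)/12.5 = -0.5625.
Object distance for lens 2: d_o2 = 28.5 - 7.031 = 21.469 cm.
Lens 2: 1/d_i2 = 1/f_2 - 1/d_o2 = 1/8 - 1/(21.469) = 0.07842 cm^-1, so d_i2 = 12.752 cm.
m_2 = -(12.752)/(21.469) = -0.5940.
Total m = m_1 x m_2 = (-0.5625)(-0.5940) = 0.3341.

0.33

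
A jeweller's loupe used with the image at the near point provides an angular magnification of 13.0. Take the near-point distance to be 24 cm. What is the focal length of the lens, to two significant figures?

For the image at the near point, M = 1 + D/f.
f = D/(M - 1) = 24/(13.0 - 1) = 2.000 cm.

2.0 cm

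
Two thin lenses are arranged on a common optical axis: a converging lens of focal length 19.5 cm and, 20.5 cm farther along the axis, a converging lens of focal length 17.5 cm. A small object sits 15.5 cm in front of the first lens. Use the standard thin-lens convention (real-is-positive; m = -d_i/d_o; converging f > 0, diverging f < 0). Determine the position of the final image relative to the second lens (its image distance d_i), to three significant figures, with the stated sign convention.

Applying the thin-lens equation to the first lens, 1/19.5 = 1/15.5 + 1/d_i1, which gives d_i1 = -75.562 cm.
The intermediate image is virtual, 75.562 cm to the left of lens 1, so d_o2 = L - d_i1 = 20.5 - (-75.562) = 96.062 cm.
Applying the thin-lens equation again with f_2 = 17.5 cm and d_o2 = 96.062 cm gives d_i2 = 21.398 cm.

21.4 cm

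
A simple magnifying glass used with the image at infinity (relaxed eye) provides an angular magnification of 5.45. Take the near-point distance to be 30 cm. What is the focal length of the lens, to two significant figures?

5.5 cm

For the image at infinity, M = D/f.
f = D/M = 30/5.45 = 5.505 cm.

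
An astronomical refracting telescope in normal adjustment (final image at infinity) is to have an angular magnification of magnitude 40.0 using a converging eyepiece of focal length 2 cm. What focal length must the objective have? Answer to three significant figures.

80.0 cm

|M| = f_obj/|f_eye|, so f_obj = |M| x |f_eye| = 40.0 x 2 = 80.000 cm.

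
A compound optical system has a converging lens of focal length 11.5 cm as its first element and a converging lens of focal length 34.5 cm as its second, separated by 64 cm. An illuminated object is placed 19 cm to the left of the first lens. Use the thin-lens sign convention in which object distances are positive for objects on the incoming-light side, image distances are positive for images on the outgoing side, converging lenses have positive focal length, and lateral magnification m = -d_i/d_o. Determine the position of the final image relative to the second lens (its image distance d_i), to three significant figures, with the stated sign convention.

Applying the thin-lens equation to the first lens, 1/11.5 = 1/19 + 1/d_i1, which gives d_i1 = 29.133 cm.
Object distance for lens 2: d_o2 = 64 - 29.133 = 34.867 cm.
Applying the thin-lens equation again with f_2 = 34.5 cm and d_o2 = 34.867 cm gives d_i2 = 3280.636 cm.

3280 cm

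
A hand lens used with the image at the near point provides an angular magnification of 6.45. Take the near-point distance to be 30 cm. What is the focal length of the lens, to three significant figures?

5.50 cm

For the image at the near point, M = 1 + D/f.
f = D/(M - 1) = 30/(6.45 - 1) = 5.505 cm.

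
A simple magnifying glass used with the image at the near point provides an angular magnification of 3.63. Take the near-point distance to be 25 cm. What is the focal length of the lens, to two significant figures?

9.5 cm

For the image at the near point, M = 1 + D/f.
f = D/(M - 1) = 25/(3.63 - 1) = 9.506 cm.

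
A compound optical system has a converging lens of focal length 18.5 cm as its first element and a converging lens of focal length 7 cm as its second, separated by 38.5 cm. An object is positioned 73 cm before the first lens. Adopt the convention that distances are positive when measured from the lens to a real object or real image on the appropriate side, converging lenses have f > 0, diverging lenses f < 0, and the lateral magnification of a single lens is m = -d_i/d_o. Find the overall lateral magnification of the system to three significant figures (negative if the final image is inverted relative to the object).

First lens: d_i1 = 1/(1/18.5 - 1/73) = 24.780 cm.
m_1 = -(24.780)/73 = -0.3394.
Object distance for lens 2: d_o2 = 38.5 - 24.780 = 13.720 cm.
Second lens: d_i2 = 1/(1/7 - 1/(13.720)) = 14.291 cm.
m_2 = -(14.291)/(13.720) = -1.0416.
The system's lateral magnification is m_1 m_2 = (-0.3394)(-1.0416) = 0.3536.

0.354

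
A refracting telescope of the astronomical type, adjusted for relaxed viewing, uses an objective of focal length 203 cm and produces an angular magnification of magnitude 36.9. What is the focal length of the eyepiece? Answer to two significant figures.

5.5 cm

|M| = f_obj/f_eye, so f_eye = f_obj/|M| = 203/36.9 = 5.501 cm.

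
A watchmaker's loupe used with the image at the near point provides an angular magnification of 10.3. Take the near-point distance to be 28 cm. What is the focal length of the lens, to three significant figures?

For the image at the near point, M = 1 + D/f.
f = D/(M - 1) = 28/(10.3 - 1) = 3.011 cm.

3.01 cm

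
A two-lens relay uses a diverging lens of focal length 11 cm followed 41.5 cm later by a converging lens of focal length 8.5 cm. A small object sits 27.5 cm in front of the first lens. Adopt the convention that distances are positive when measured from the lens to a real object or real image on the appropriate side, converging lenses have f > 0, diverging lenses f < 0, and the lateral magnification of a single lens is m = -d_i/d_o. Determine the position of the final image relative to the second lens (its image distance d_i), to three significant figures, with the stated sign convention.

First lens: d_i1 = 1/(1/(-11) - 1/27.5) = -7.857 cm.
With d_i1 < 0 the first image is virtual and lies on the object side; the object distance for lens 2 is d_o2 = 41.5 - (-7.857) = 49.357 cm.
Second lens: d_i2 = 1/(1/8.5 - 1/(49.357)) = 10.268 cm.

10.3 cm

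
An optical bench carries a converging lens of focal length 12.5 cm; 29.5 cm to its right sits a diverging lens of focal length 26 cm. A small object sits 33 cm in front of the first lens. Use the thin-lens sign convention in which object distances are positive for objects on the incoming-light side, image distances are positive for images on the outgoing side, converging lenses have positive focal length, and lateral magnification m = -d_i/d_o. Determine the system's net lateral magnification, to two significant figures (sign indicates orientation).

First lens: d_i1 = 1/(1/12.5 - 1/33) = 20.122 cm.
m_1 = -(20.122)/33 = -0.6098.
That image sits 9.378 cm in front of the second lens, so d_o2 = 9.378 cm.
Second lens: d_i2 = 1/(1/(-26) - 1/(9.378)) = -6.892 cm.
m_2 = -(-6.892)/(9.378) = 0.7349.
Overall magnification: m = m_1 m_2 = -0.4481.

-0.45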